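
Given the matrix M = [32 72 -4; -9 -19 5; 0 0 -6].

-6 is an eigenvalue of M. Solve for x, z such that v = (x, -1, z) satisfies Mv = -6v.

2, 1

We need (M + 6I)v = 0.
M + 6I = [[38, 72, -4], [-9, -13, 5], [0, 0, 0]].
Row 1: (38)·x + (72)·-1 + (-4)·z = 0
Row 2: (-9)·x + (-13)·-1 + (5)·z = 0
Row 3: (0)·x + (0)·-1 + (0)·z = 0
Solving gives x = 2, z = 1.
Check: M·(2, -1, 1) = (-12, 6, -6) = -6·(2, -1, 1).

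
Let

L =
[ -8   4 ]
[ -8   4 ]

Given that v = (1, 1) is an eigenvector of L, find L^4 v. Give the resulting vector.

First find the eigenvalue: Lv = (-4, -4) = -4·(1, 1), so λ = -4.
Then L^4 v = λ^4·v = (-4)^4·(1, 1) = 256·(1, 1) = (256, 256).

(256, 256)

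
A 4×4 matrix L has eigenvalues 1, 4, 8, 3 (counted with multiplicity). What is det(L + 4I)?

If L has eigenvalues 1, 4, 8, 3, then L + 4I has eigenvalues 5, 8, 12, 7.
det(L + 4I) = (5) · (8) · (12) · (7) = 3360.

3360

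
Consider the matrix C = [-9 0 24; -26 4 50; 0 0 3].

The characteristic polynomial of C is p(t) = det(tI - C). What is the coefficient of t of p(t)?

p(t) = t^3 + 2t^2 - 51t + 108.
The coefficient of t is -51.

-51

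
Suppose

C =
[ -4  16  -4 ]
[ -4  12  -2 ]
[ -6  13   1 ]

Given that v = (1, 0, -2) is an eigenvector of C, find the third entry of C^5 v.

First find the eigenvalue: Cv = (4, 0, -8) = 4·(1, 0, -2), so λ = 4.
Then C^5 v = λ^5·v = 4^5·(1, 0, -2) = 1024·(1, 0, -2) = (1024, 0, -2048).

-2048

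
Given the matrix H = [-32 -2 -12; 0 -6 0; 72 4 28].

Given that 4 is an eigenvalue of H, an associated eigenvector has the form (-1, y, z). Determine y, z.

0, 3

We need (H - 4I)v = 0.
H - 4I = [[-36, -2, -12], [0, -10, 0], [72, 4, 24]].
Row 1: (-36)·-1 + (-2)·y + (-12)·z = 0
Row 2: (0)·-1 + (-10)·y + (0)·z = 0
Row 3: (72)·-1 + (4)·y + (24)·z = 0
Solving gives y = 0, z = 3.
Check: H·(-1, 0, 3) = (-4, 0, 12) = 4·(-1, 0, 3).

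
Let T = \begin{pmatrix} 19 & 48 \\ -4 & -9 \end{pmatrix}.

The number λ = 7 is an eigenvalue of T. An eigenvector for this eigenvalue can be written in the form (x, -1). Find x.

We need (T - 7I)v = 0.
T - 7I = [[12, 48], [-4, -16]].
Row 1: (12)·x + (48)·-1 = 0
Row 2: (-4)·x + (-16)·-1 = 0
Solving gives x = 4.
Check: T·(4, -1) = (28, -7) = 7·(4, -1).

4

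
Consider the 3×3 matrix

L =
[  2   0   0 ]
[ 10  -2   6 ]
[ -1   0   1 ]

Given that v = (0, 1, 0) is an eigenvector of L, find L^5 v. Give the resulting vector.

(0, -32, 0)

First find the eigenvalue: Lv = (0, -2, 0) = -2·(0, 1, 0), so λ = -2.
Then L^5 v = λ^5·v = (-2)^5·(0, 1, 0) = -32·(0, 1, 0) = (0, -32, 0).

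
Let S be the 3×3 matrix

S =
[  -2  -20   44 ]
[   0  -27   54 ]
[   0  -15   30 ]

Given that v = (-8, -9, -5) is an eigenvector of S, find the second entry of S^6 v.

-6561

First find the eigenvalue: Sv = (-24, -27, -15) = 3·(-8, -9, -5), so λ = 3.
Then S^6 v = λ^6·v = 3^6·(-8, -9, -5) = 729·(-8, -9, -5) = (-5832, -6561, -3645).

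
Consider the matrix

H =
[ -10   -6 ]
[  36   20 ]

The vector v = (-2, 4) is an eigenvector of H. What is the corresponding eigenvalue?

Compute Hv: H·(-2, 4) = (-4, 8).
Since Hv = λv, compare component 1: -4 = λ·-2, so λ = 2.

2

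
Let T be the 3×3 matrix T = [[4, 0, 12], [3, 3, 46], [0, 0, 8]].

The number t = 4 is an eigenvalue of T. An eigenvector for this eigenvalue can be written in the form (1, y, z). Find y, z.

3, 0

We need (T - 4I)v = 0.
T - 4I = [[0, 0, 12], [3, -1, 46], [0, 0, 4]].
Row 1: (0)·1 + (0)·y + (12)·z = 0
Row 2: (3)·1 + (-1)·y + (46)·z = 0
Row 3: (0)·1 + (0)·y + (4)·z = 0
Solving gives y = 3, z = 0.
Check: T·(1, 3, 0) = (4, 12, 0) = 4·(1, 3, 0).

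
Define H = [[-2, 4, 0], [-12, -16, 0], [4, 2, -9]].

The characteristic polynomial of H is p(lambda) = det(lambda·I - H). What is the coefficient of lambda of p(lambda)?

242

p(lambda) = lambda^3 + 27·lambda^2 + 242·lambda + 720.
The coefficient of lambda is 242.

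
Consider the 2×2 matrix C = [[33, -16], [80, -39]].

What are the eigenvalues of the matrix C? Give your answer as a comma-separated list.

det(C - rI) = (33 - r)(-39 - r) - (-16)·(80) = r^2 + 6r - 7.
This factors as (r + 7)·(r - 1) = 0.
Eigenvalues: -7, 1.

-7, 1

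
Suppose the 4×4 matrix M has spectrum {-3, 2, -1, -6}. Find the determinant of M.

-36

det(M) is the product of the eigenvalues: (-3) · (2) · (-1) · (-6) = -36.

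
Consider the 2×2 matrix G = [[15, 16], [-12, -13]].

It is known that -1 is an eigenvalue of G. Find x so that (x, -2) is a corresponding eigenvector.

2

We need (G + 1I)v = 0.
G + 1I = [[16, 16], [-12, -12]].
Row 1: (16)·x + (16)·-2 = 0
Row 2: (-12)·x + (-12)·-2 = 0
Solving gives x = 2.
Check: G·(2, -2) = (-2, 2) = -1·(2, -2).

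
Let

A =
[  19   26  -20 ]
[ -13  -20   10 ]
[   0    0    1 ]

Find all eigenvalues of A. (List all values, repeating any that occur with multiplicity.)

Set up det(λI - A) = 0.
Expanding along the first row, p(λ) = λ^3 - 43λ + 42.
Rational-root test: λ = -7 gives p(-7) = 0.
Factor out (λ + 7): p(λ) = (λ + 7)·(λ^2 - 7λ + 6).
The quadratic factors as (λ - 1)·(λ - 6).
Eigenvalues: -7, 1, 6.

-7, 1, 6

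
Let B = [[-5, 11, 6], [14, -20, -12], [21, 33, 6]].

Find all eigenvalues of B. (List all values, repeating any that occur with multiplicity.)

Compute the characteristic polynomial p(r) = det(rI - B).
Expanding along the first row, p(r) = r^3 + 19r^2 + 66r - 216.
Since p(2) = 0, r = 2 is a root.
Dividing by (r - 2) leaves r^2 + 21r + 108.
The quadratic factors as (r + 12)·(r + 9).
Eigenvalues: -12, -9, 2.

-12, -9, 2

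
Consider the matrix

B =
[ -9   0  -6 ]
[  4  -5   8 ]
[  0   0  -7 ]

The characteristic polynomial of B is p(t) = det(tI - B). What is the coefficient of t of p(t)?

143

p(t) = t^3 + 21t^2 + 143t + 315.
The coefficient of t is 143.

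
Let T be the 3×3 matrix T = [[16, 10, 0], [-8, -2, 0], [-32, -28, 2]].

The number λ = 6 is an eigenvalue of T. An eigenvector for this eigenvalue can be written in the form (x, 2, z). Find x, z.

We need (T - 6I)v = 0.
T - 6I = [[10, 10, 0], [-8, -8, 0], [-32, -28, -4]].
Row 1: (10)·x + (10)·2 + (0)·z = 0
Row 2: (-8)·x + (-8)·2 + (0)·z = 0
Row 3: (-32)·x + (-28)·2 + (-4)·z = 0
Solving gives x = -2, z = 2.
Check: T·(-2, 2, 2) = (-12, 12, 12) = 6·(-2, 2, 2).

-2, 2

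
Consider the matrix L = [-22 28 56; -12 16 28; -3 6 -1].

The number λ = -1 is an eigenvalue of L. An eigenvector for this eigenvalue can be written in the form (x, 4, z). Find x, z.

We need (L + 1I)v = 0.
L + 1I = [[-21, 28, 56], [-12, 17, 28], [-3, 6, 0]].
Row 1: (-21)·x + (28)·4 + (56)·z = 0
Row 2: (-12)·x + (17)·4 + (28)·z = 0
Row 3: (-3)·x + (6)·4 + (0)·z = 0
Solving gives x = 8, z = 1.
Check: L·(8, 4, 1) = (-8, -4, -1) = -1·(8, 4, 1).

8, 1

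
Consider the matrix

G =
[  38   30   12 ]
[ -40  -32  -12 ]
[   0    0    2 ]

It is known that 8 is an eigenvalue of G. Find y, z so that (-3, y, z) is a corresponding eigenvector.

We need (G - 8I)v = 0.
G - 8I = [[30, 30, 12], [-40, -40, -12], [0, 0, -6]].
Row 1: (30)·-3 + (30)·y + (12)·z = 0
Row 2: (-40)·-3 + (-40)·y + (-12)·z = 0
Row 3: (0)·-3 + (0)·y + (-6)·z = 0
Solving gives y = 3, z = 0.
Check: G·(-3, 3, 0) = (-24, 24, 0) = 8·(-3, 3, 0).

3, 0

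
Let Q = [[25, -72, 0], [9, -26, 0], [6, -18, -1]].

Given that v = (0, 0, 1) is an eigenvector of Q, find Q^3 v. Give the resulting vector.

(0, 0, -1)

First find the eigenvalue: Qv = (0, 0, -1) = -1·(0, 0, 1), so λ = -1.
Then Q^3 v = λ^3·v = (-1)^3·(0, 0, 1) = -1·(0, 0, 1) = (0, 0, -1).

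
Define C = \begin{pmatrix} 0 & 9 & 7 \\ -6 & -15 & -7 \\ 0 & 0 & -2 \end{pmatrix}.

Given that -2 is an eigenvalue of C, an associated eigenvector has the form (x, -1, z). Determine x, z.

1, 1

We need (C + 2I)v = 0.
C + 2I = [[2, 9, 7], [-6, -13, -7], [0, 0, 0]].
Row 1: (2)·x + (9)·-1 + (7)·z = 0
Row 2: (-6)·x + (-13)·-1 + (-7)·z = 0
Row 3: (0)·x + (0)·-1 + (0)·z = 0
Solving gives x = 1, z = 1.
Check: C·(1, -1, 1) = (-2, 2, -2) = -2·(1, -1, 1).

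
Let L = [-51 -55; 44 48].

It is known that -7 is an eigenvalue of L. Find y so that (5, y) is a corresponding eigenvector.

We need (L + 7I)v = 0.
L + 7I = [[-44, -55], [44, 55]].
Row 1: (-44)·5 + (-55)·y = 0
Row 2: (44)·5 + (55)·y = 0
Solving gives y = -4.
Check: L·(5, -4) = (-35, 28) = -7·(5, -4).

-4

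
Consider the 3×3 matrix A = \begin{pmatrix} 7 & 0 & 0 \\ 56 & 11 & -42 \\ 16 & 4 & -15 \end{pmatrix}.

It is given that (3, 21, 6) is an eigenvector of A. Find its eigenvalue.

7

Compute Av: A·(3, 21, 6) = (21, 147, 42).
Since Av = λv, compare component 1: 21 = λ·3, so λ = 7.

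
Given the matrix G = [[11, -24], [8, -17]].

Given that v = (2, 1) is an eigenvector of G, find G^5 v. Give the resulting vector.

First find the eigenvalue: Gv = (-2, -1) = -1·(2, 1), so λ = -1.
Then G^5 v = λ^5·v = (-1)^5·(2, 1) = -1·(2, 1) = (-2, -1).

(-2, -1)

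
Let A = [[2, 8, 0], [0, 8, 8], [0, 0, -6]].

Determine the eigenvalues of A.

A is upper triangular, so its eigenvalues are the diagonal entries.
Diagonal: 2, 8, -6.

-6, 2, 8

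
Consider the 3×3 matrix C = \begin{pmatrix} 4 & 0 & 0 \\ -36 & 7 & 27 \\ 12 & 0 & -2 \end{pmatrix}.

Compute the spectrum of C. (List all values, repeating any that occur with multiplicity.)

Set up det(lambda·I - C) = 0.
Expanding the 3×3 determinant: p(lambda) = lambda^3 - 9·lambda^2 + 6·lambda + 56.
Try lambda = 4: p(4) = 0, so 4 is a root.
Factor out (lambda - 4): p(lambda) = (lambda - 4)·(lambda^2 - 5·lambda - 14).
The quadratic factors as (lambda + 2)·(lambda - 7).
Eigenvalues: -2, 4, 7.

-2, 4, 7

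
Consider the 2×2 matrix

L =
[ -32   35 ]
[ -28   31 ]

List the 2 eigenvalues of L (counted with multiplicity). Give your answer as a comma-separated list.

-4, 3

det(L - lambda·I) = (-32 - lambda)(31 - lambda) - (35)·(-28) = lambda^2 + lambda - 12.
This factors as (lambda + 4)·(lambda - 3) = 0.
Eigenvalues: -4, 3.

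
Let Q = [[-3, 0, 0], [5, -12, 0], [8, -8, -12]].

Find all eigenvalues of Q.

-12, -12, -3

Q is lower triangular, so its eigenvalues are the diagonal entries.
Diagonal: -3, -12, -12.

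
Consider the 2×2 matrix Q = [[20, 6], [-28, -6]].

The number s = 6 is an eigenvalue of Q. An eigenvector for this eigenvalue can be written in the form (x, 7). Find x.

-3

We need (Q - 6I)v = 0.
Q - 6I = [[14, 6], [-28, -12]].
Row 1: (14)·x + (6)·7 = 0
Row 2: (-28)·x + (-12)·7 = 0
Solving gives x = -3.
Check: Q·(-3, 7) = (-18, 42) = 6·(-3, 7).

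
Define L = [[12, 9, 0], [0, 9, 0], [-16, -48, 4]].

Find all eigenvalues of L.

The characteristic polynomial is p(μ) = det(μI - L).
Expanding the 3×3 determinant: p(μ) = μ^3 - 25μ^2 + 192μ - 432.
Rational-root test: μ = 12 gives p(12) = 0.
Factor out (μ - 12): p(μ) = (μ - 12)·(μ^2 - 13μ + 36).
The quadratic factors as (μ - 4)·(μ - 9).
Eigenvalues: 4, 9, 12.

4, 9, 12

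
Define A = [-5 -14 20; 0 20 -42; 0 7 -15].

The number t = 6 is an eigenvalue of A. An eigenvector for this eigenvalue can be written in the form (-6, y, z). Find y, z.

9, 3

We need (A - 6I)v = 0.
A - 6I = [[-11, -14, 20], [0, 14, -42], [0, 7, -21]].
Row 1: (-11)·-6 + (-14)·y + (20)·z = 0
Row 2: (0)·-6 + (14)·y + (-42)·z = 0
Row 3: (0)·-6 + (7)·y + (-21)·z = 0
Solving gives y = 9, z = 3.
Check: A·(-6, 9, 3) = (-36, 54, 18) = 6·(-6, 9, 3).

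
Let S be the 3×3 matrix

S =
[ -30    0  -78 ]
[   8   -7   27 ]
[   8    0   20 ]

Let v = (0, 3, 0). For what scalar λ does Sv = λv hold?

Compute Sv: S·(0, 3, 0) = (0, -21, 0).
Since Sv = λv, compare component 2: -21 = λ·3, so λ = -7.

-7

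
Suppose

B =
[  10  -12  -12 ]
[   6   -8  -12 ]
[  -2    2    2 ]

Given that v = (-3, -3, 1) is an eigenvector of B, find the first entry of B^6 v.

-192

First find the eigenvalue: Bv = (-6, -6, 2) = 2·(-3, -3, 1), so λ = 2.
Then B^6 v = λ^6·v = 2^6·(-3, -3, 1) = 64·(-3, -3, 1) = (-192, -192, 64).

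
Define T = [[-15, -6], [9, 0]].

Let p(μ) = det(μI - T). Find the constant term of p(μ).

p(μ) = μ^2 + 15μ + 54.
The constant term is 54.

54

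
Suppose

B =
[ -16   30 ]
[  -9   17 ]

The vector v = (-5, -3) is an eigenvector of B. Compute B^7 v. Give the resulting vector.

(-640, -384)

First find the eigenvalue: Bv = (-10, -6) = 2·(-5, -3), so λ = 2.
Then B^7 v = λ^7·v = 2^7·(-5, -3) = 128·(-5, -3) = (-640, -384).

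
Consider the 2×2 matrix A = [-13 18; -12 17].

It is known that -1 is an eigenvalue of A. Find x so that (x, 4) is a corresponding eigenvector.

We need (A + 1I)v = 0.
A + 1I = [[-12, 18], [-12, 18]].
Row 1: (-12)·x + (18)·4 = 0
Row 2: (-12)·x + (18)·4 = 0
Solving gives x = 6.
Check: A·(6, 4) = (-6, -4) = -1·(6, 4).

6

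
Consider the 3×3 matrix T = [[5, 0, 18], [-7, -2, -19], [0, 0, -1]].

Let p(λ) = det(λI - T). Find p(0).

p(0) = det(0·I − T) = det(−T) = (−1)^3·det(T).
det(T) = 10, so p(0) = -10.

-10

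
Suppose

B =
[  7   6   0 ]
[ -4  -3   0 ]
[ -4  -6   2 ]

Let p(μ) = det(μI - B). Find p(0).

-6

p(0) = det(0·I − B) = det(−B) = (−1)^3·det(B).
det(B) = 6, so p(0) = -6.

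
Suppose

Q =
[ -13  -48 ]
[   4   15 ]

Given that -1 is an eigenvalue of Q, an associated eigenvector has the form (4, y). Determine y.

We need (Q + 1I)v = 0.
Q + 1I = [[-12, -48], [4, 16]].
Row 1: (-12)·4 + (-48)·y = 0
Row 2: (4)·4 + (16)·y = 0
Solving gives y = -1.
Check: Q·(4, -1) = (-4, 1) = -1·(4, -1).

-1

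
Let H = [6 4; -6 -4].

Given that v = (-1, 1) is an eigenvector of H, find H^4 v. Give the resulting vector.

First find the eigenvalue: Hv = (-2, 2) = 2·(-1, 1), so λ = 2.
Then H^4 v = λ^4·v = 2^4·(-1, 1) = 16·(-1, 1) = (-16, 16).

(-16, 16)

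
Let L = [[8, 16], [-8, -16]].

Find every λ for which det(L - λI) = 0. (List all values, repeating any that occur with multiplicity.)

det(L - λI) = (8 - λ)(-16 - λ) - (16)·(-8) = λ^2 + 8λ.
This factors as (λ + 8)·λ = 0.
Eigenvalues: -8, 0.

-8, 0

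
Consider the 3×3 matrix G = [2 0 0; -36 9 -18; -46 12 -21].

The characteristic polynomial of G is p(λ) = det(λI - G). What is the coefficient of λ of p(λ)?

p(λ) = λ^3 + 10λ^2 + 3λ - 54.
The coefficient of λ is 3.

3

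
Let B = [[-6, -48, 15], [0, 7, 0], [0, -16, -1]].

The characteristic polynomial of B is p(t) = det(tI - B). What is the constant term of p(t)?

p(t) = t^3 - 43t - 42.
The constant term is -42.

-42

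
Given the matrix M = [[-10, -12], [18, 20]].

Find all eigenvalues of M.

2, 8

det(M - sI) = (-10 - s)(20 - s) - (-12)·(18) = s^2 - 10s + 16.
This factors as (s - 2)·(s - 8) = 0.
Eigenvalues: 2, 8.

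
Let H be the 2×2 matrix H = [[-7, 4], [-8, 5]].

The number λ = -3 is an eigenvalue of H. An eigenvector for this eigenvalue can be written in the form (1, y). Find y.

We need (H + 3I)v = 0.
H + 3I = [[-4, 4], [-8, 8]].
Row 1: (-4)·1 + (4)·y = 0
Row 2: (-8)·1 + (8)·y = 0
Solving gives y = 1.
Check: H·(1, 1) = (-3, -3) = -3·(1, 1).

1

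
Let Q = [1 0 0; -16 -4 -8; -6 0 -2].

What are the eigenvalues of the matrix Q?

Compute the characteristic polynomial p(t) = det(tI - Q).
Expanding the 3×3 determinant: p(t) = t^3 + 5t^2 + 2t - 8.
Since p(1) = 0, t = 1 is a root.
Dividing by (t - 1) leaves t^2 + 6t + 8.
The quadratic factors as (t + 4)·(t + 2).
Eigenvalues: -4, -2, 1.

-4, -2, 1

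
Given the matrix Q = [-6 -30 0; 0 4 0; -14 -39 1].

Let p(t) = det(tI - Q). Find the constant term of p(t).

24

p(t) = t^3 + t^2 - 26t + 24.
The constant term is 24.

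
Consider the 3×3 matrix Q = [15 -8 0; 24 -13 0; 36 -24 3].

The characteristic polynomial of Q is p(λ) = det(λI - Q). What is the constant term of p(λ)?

p(λ) = λ^3 - 5λ^2 + 3λ + 9.
The constant term is 9.

9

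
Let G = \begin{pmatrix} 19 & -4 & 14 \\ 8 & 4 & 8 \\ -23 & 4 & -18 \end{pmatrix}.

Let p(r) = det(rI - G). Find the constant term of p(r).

80

p(r) = r^3 - 5r^2 - 16r + 80.
The constant term is 80.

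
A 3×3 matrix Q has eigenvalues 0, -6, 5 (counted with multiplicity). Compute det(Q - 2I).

If Q has eigenvalues 0, -6, 5, then Q - 2I has eigenvalues -2, -8, 3.
det(Q - 2I) = (-2) · (-8) · (3) = 48.

48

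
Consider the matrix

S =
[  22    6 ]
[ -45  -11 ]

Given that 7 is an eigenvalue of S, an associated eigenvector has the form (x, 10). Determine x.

We need (S - 7I)v = 0.
S - 7I = [[15, 6], [-45, -18]].
Row 1: (15)·x + (6)·10 = 0
Row 2: (-45)·x + (-18)·10 = 0
Solving gives x = -4.
Check: S·(-4, 10) = (-28, 70) = 7·(-4, 10).

-4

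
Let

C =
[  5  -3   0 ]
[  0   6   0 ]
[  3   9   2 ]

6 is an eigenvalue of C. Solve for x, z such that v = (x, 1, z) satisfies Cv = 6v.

-3, 0

We need (C - 6I)v = 0.
C - 6I = [[-1, -3, 0], [0, 0, 0], [3, 9, -4]].
Row 1: (-1)·x + (-3)·1 + (0)·z = 0
Row 2: (0)·x + (0)·1 + (0)·z = 0
Row 3: (3)·x + (9)·1 + (-4)·z = 0
Solving gives x = -3, z = 0.
Check: C·(-3, 1, 0) = (-18, 6, 0) = 6·(-3, 1, 0).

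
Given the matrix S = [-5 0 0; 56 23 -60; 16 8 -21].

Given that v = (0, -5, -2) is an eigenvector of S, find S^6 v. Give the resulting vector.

First find the eigenvalue: Sv = (0, 5, 2) = -1·(0, -5, -2), so λ = -1.
Then S^6 v = λ^6·v = (-1)^6·(0, -5, -2) = 1·(0, -5, -2) = (0, -5, -2).

(0, -5, -2)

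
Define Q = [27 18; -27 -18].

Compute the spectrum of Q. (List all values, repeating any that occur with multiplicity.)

0, 9

det(Q - μI) = (27 - μ)(-18 - μ) - (18)·(-27) = μ^2 - 9μ.
This factors as μ·(μ - 9) = 0.
Eigenvalues: 0, 9.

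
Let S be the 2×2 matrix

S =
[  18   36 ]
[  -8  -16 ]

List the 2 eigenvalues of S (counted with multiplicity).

0, 2

det(S - λI) = (18 - λ)(-16 - λ) - (36)·(-8) = λ^2 - 2λ.
This factors as λ·(λ - 2) = 0.
Eigenvalues: 0, 2.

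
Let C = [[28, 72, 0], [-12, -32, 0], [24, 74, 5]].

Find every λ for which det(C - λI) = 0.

-8, 4, 5

The characteristic polynomial is p(μ) = det(μI - C).
Cofactor expansion gives p(μ) = μ^3 - μ^2 - 52μ + 160.
Try μ = 5: p(5) = 0, so 5 is a root.
Factor out (μ - 5): p(μ) = (μ - 5)·(μ^2 + 4μ - 32).
The quadratic factors as (μ + 8)·(μ - 4).
Eigenvalues: -8, 4, 5.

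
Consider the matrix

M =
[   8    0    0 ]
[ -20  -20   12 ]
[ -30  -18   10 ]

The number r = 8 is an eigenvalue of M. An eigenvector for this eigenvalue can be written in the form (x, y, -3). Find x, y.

We need (M - 8I)v = 0.
M - 8I = [[0, 0, 0], [-20, -28, 12], [-30, -18, 2]].
Row 1: (0)·x + (0)·y + (0)·-3 = 0
Row 2: (-20)·x + (-28)·y + (12)·-3 = 0
Row 3: (-30)·x + (-18)·y + (2)·-3 = 0
Solving gives x = 1, y = -2.
Check: M·(1, -2, -3) = (8, -16, -24) = 8·(1, -2, -3).

1, -2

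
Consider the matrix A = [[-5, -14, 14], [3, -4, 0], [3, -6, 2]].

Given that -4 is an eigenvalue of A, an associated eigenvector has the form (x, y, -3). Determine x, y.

0, -3

We need (A + 4I)v = 0.
A + 4I = [[-1, -14, 14], [3, 0, 0], [3, -6, 6]].
Row 1: (-1)·x + (-14)·y + (14)·-3 = 0
Row 2: (3)·x + (0)·y + (0)·-3 = 0
Row 3: (3)·x + (-6)·y + (6)·-3 = 0
Solving gives x = 0, y = -3.
Check: A·(0, -3, -3) = (0, 12, 12) = -4·(0, -3, -3).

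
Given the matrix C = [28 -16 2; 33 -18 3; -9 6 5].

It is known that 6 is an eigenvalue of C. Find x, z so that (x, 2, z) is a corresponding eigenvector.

We need (C - 6I)v = 0.
C - 6I = [[22, -16, 2], [33, -24, 3], [-9, 6, -1]].
Row 1: (22)·x + (-16)·2 + (2)·z = 0
Row 2: (33)·x + (-24)·2 + (3)·z = 0
Row 3: (-9)·x + (6)·2 + (-1)·z = 0
Solving gives x = 2, z = -6.
Check: C·(2, 2, -6) = (12, 12, -36) = 6·(2, 2, -6).

2, -6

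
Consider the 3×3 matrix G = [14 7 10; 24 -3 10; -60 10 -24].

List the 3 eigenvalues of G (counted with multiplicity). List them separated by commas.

-10, -4, 1

The characteristic polynomial is p(λ) = det(λI - G).
Cofactor expansion gives p(λ) = λ^3 + 13λ^2 + 26λ - 40.
Since p(1) = 0, λ = 1 is a root.
Dividing by (λ - 1) leaves λ^2 + 14λ + 40.
The quadratic factors as (λ + 10)·(λ + 4).
Eigenvalues: -10, -4, 1.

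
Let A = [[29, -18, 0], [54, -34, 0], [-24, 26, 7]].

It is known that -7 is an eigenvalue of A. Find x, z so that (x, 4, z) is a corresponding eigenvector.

We need (A + 7I)v = 0.
A + 7I = [[36, -18, 0], [54, -27, 0], [-24, 26, 14]].
Row 1: (36)·x + (-18)·4 + (0)·z = 0
Row 2: (54)·x + (-27)·4 + (0)·z = 0
Row 3: (-24)·x + (26)·4 + (14)·z = 0
Solving gives x = 2, z = -4.
Check: A·(2, 4, -4) = (-14, -28, 28) = -7·(2, 4, -4).

2, -4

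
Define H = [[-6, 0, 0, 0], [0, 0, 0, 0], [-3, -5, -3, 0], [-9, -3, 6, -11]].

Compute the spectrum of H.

-11, -6, -3, 0

H is lower triangular, so its eigenvalues are the diagonal entries.
Diagonal: -6, 0, -3, -11.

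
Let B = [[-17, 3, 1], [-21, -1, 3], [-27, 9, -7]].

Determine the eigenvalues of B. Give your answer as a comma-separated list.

-10, -8, -7

Compute the characteristic polynomial p(lambda) = det(lambda·I - B).
Expanding along the first row, p(lambda) = lambda^3 + 25·lambda^2 + 206·lambda + 560.
Try lambda = -10: p(-10) = 0, so -10 is a root.
Dividing by (lambda + 10) leaves lambda^2 + 15·lambda + 56.
The quadratic factors as (lambda + 8)·(lambda + 7).
Eigenvalues: -10, -8, -7.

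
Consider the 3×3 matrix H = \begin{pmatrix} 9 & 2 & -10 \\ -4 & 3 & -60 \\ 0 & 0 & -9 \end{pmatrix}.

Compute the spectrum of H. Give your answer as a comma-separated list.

-9, 5, 7

Set up det(rI - H) = 0.
Expanding the 3×3 determinant: p(r) = r^3 - 3r^2 - 73r + 315.
Try r = 5: p(5) = 0, so 5 is a root.
Factor out (r - 5): p(r) = (r - 5)·(r^2 + 2r - 63).
The quadratic factors as (r + 9)·(r - 7).
Eigenvalues: -9, 5, 7.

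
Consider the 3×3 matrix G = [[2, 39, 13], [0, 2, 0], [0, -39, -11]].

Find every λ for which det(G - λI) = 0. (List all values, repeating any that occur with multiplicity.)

-11, 2, 2

The characteristic polynomial is p(μ) = det(μI - G).
Expanding the 3×3 determinant: p(μ) = μ^3 + 7μ^2 - 40μ + 44.
Rational-root test: μ = 2 gives p(2) = 0.
Factor out (μ - 2): p(μ) = (μ - 2)·(μ^2 + 9μ - 22).
The quadratic factors as (μ + 11)·(μ - 2).
Eigenvalues: -11, 2, 2.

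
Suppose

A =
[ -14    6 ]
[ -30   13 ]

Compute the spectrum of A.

det(A - sI) = (-14 - s)(13 - s) - (6)·(-30) = s^2 + s - 2.
This factors as (s + 2)·(s - 1) = 0.
Eigenvalues: -2, 1.

-2, 1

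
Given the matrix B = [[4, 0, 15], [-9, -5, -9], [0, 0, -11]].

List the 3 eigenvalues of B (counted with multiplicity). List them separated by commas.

-11, -5, 4

The characteristic polynomial is p(r) = det(rI - B).
Expanding the 3×3 determinant: p(r) = r^3 + 12r^2 - 9r - 220.
Try r = 4: p(4) = 0, so 4 is a root.
Factor out (r - 4): p(r) = (r - 4)·(r^2 + 16r + 55).
The quadratic factors as (r + 11)·(r + 5).
Eigenvalues: -11, -5, 4.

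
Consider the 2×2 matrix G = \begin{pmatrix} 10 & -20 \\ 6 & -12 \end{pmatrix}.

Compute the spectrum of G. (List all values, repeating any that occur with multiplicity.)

det(G - tI) = (10 - t)(-12 - t) - (-20)·(6) = t^2 + 2t.
This factors as (t + 2)·t = 0.
Eigenvalues: -2, 0.

-2, 0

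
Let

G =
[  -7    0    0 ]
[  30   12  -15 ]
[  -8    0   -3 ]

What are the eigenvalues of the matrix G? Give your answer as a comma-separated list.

-7, -3, 12

Compute the characteristic polynomial p(μ) = det(μI - G).
Expanding along the first row, p(μ) = μ^3 - 2μ^2 - 99μ - 252.
Since p(-3) = 0, μ = -3 is a root.
Dividing by (μ + 3) leaves μ^2 - 5μ - 84.
The quadratic factors as (μ + 7)·(μ - 12).
Eigenvalues: -7, -3, 12.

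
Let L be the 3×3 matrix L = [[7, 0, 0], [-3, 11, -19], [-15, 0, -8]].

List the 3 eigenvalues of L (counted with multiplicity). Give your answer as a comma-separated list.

-8, 7, 11

Compute the characteristic polynomial p(μ) = det(μI - L).
Expanding along the first row, p(μ) = μ^3 - 10μ^2 - 67μ + 616.
Since p(-8) = 0, μ = -8 is a root.
Factor out (μ + 8): p(μ) = (μ + 8)·(μ^2 - 18μ + 77).
The quadratic factors as (μ - 7)·(μ - 11).
Eigenvalues: -8, 7, 11.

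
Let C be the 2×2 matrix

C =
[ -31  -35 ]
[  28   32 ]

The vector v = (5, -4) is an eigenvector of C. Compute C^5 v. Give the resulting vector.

(-1215, 972)

First find the eigenvalue: Cv = (-15, 12) = -3·(5, -4), so λ = -3.
Then C^5 v = λ^5·v = (-3)^5·(5, -4) = -243·(5, -4) = (-1215, 972).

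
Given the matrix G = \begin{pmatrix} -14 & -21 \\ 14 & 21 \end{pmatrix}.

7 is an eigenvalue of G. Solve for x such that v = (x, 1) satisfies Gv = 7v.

We need (G - 7I)v = 0.
G - 7I = [[-21, -21], [14, 14]].
Row 1: (-21)·x + (-21)·1 = 0
Row 2: (14)·x + (14)·1 = 0
Solving gives x = -1.
Check: G·(-1, 1) = (-7, 7) = 7·(-1, 1).

-1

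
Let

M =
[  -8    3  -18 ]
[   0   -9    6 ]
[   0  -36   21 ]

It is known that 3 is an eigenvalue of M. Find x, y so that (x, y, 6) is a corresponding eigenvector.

We need (M - 3I)v = 0.
M - 3I = [[-11, 3, -18], [0, -12, 6], [0, -36, 18]].
Row 1: (-11)·x + (3)·y + (-18)·6 = 0
Row 2: (0)·x + (-12)·y + (6)·6 = 0
Row 3: (0)·x + (-36)·y + (18)·6 = 0
Solving gives x = -9, y = 3.
Check: M·(-9, 3, 6) = (-27, 9, 18) = 3·(-9, 3, 6).

-9, 3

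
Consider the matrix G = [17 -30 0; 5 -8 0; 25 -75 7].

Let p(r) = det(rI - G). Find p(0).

-98

p(0) = det(0·I − G) = det(−G) = (−1)^3·det(G).
det(G) = 98, so p(0) = -98.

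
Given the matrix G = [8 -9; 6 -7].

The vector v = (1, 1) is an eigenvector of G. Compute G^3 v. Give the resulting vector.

First find the eigenvalue: Gv = (-1, -1) = -1·(1, 1), so λ = -1.
Then G^3 v = λ^3·v = (-1)^3·(1, 1) = -1·(1, 1) = (-1, -1).

(-1, -1)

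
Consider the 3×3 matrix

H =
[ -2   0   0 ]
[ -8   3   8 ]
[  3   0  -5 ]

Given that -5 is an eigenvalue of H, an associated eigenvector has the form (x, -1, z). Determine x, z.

We need (H + 5I)v = 0.
H + 5I = [[3, 0, 0], [-8, 8, 8], [3, 0, 0]].
Row 1: (3)·x + (0)·-1 + (0)·z = 0
Row 2: (-8)·x + (8)·-1 + (8)·z = 0
Row 3: (3)·x + (0)·-1 + (0)·z = 0
Solving gives x = 0, z = 1.
Check: H·(0, -1, 1) = (0, 5, -5) = -5·(0, -1, 1).

0, 1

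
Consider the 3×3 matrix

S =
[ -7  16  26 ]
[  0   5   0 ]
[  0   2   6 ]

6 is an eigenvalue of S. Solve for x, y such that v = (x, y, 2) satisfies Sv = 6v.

4, 0

We need (S - 6I)v = 0.
S - 6I = [[-13, 16, 26], [0, -1, 0], [0, 2, 0]].
Row 1: (-13)·x + (16)·y + (26)·2 = 0
Row 2: (0)·x + (-1)·y + (0)·2 = 0
Row 3: (0)·x + (2)·y + (0)·2 = 0
Solving gives x = 4, y = 0.
Check: S·(4, 0, 2) = (24, 0, 12) = 6·(4, 0, 2).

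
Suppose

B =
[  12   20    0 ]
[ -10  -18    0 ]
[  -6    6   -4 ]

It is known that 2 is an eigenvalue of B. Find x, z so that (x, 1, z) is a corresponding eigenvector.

We need (B - 2I)v = 0.
B - 2I = [[10, 20, 0], [-10, -20, 0], [-6, 6, -6]].
Row 1: (10)·x + (20)·1 + (0)·z = 0
Row 2: (-10)·x + (-20)·1 + (0)·z = 0
Row 3: (-6)·x + (6)·1 + (-6)·z = 0
Solving gives x = -2, z = 3.
Check: B·(-2, 1, 3) = (-4, 2, 6) = 2·(-2, 1, 3).

-2, 3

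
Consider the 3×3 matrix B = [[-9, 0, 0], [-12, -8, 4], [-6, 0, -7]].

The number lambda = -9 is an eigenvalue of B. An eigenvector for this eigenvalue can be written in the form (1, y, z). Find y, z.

0, 3

We need (B + 9I)v = 0.
B + 9I = [[0, 0, 0], [-12, 1, 4], [-6, 0, 2]].
Row 1: (0)·1 + (0)·y + (0)·z = 0
Row 2: (-12)·1 + (1)·y + (4)·z = 0
Row 3: (-6)·1 + (0)·y + (2)·z = 0
Solving gives y = 0, z = 3.
Check: B·(1, 0, 3) = (-9, 0, -27) = -9·(1, 0, 3).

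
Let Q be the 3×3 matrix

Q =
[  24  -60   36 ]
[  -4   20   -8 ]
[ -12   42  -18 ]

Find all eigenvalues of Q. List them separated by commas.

The characteristic polynomial is p(lambda) = det(lambda·I - Q).
Expanding along the first row, p(lambda) = lambda^3 - 26·lambda^2 + 216·lambda - 576.
Try lambda = 6: p(6) = 0, so 6 is a root.
Factor out (lambda - 6): p(lambda) = (lambda - 6)·(lambda^2 - 20·lambda + 96).
The quadratic factors as (lambda - 8)·(lambda - 12).
Eigenvalues: 6, 8, 12.

6, 8, 12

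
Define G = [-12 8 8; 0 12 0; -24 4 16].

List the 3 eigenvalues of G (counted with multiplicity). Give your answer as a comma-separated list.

The characteristic polynomial is p(r) = det(rI - G).
Expanding the 3×3 determinant: p(r) = r^3 - 16r^2 + 48r.
Rational-root test: r = 0 gives p(0) = 0.
Factor out r: p(r) = r·(r^2 - 16r + 48).
The quadratic factors as (r - 4)·(r - 12).
Eigenvalues: 0, 4, 12.

0, 4, 12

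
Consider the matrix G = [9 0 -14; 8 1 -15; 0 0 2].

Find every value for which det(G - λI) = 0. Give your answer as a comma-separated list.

Set up det(lambda·I - G) = 0.
Expanding along the first row, p(lambda) = lambda^3 - 12·lambda^2 + 29·lambda - 18.
Try lambda = 9: p(9) = 0, so 9 is a root.
Dividing by (lambda - 9) leaves lambda^2 - 3·lambda + 2.
The quadratic factors as (lambda - 1)·(lambda - 2).
Eigenvalues: 1, 2, 9.

1, 2, 9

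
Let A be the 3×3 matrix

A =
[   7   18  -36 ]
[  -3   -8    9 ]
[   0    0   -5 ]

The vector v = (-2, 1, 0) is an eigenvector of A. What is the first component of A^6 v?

First find the eigenvalue: Av = (4, -2, 0) = -2·(-2, 1, 0), so λ = -2.
Then A^6 v = λ^6·v = (-2)^6·(-2, 1, 0) = 64·(-2, 1, 0) = (-128, 64, 0).

-128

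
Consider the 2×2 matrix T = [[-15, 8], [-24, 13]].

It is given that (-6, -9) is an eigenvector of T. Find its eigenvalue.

-3

Compute Tv: T·(-6, -9) = (18, 27).
Since Tv = λv, compare component 1: 18 = λ·-6, so λ = -3.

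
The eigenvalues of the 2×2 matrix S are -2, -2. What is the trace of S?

trace(S) is the sum of the eigenvalues: (-2) + (-2) = -4.

-4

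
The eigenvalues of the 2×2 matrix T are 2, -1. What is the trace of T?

1

trace(T) is the sum of the eigenvalues: (2) + (-1) = 1.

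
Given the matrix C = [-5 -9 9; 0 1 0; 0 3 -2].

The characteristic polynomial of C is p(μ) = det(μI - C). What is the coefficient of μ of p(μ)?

3

p(μ) = μ^3 + 6μ^2 + 3μ - 10.
The coefficient of μ is 3.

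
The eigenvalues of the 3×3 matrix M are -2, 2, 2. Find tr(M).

2

trace(M) is the sum of the eigenvalues: (-2) + (2) + (2) = 2.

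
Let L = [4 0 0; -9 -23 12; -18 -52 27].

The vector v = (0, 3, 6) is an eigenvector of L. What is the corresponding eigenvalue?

Compute Lv: L·(0, 3, 6) = (0, 3, 6).
Since Lv = λv, compare component 2: 3 = λ·3, so λ = 1.

1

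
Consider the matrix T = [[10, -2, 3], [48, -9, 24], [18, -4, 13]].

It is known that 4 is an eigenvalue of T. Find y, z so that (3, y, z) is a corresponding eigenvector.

0, -6

We need (T - 4I)v = 0.
T - 4I = [[6, -2, 3], [48, -13, 24], [18, -4, 9]].
Row 1: (6)·3 + (-2)·y + (3)·z = 0
Row 2: (48)·3 + (-13)·y + (24)·z = 0
Row 3: (18)·3 + (-4)·y + (9)·z = 0
Solving gives y = 0, z = -6.
Check: T·(3, 0, -6) = (12, 0, -24) = 4·(3, 0, -6).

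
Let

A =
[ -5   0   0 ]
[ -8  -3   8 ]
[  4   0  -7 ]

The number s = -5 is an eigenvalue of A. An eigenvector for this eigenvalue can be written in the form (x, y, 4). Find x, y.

2, -8

We need (A + 5I)v = 0.
A + 5I = [[0, 0, 0], [-8, 2, 8], [4, 0, -2]].
Row 1: (0)·x + (0)·y + (0)·4 = 0
Row 2: (-8)·x + (2)·y + (8)·4 = 0
Row 3: (4)·x + (0)·y + (-2)·4 = 0
Solving gives x = 2, y = -8.
Check: A·(2, -8, 4) = (-10, 40, -20) = -5·(2, -8, 4).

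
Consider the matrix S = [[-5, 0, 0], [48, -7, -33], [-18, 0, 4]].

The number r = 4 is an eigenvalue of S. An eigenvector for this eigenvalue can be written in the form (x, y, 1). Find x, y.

0, -3

We need (S - 4I)v = 0.
S - 4I = [[-9, 0, 0], [48, -11, -33], [-18, 0, 0]].
Row 1: (-9)·x + (0)·y + (0)·1 = 0
Row 2: (48)·x + (-11)·y + (-33)·1 = 0
Row 3: (-18)·x + (0)·y + (0)·1 = 0
Solving gives x = 0, y = -3.
Check: S·(0, -3, 1) = (0, -12, 4) = 4·(0, -3, 1).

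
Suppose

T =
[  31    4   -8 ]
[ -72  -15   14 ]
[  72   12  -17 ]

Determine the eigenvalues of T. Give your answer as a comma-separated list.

-5, -3, 7

Set up det(λI - T) = 0.
Expanding the 3×3 determinant: p(λ) = λ^3 + λ^2 - 41λ - 105.
Try λ = -5: p(-5) = 0, so -5 is a root.
Factor out (λ + 5): p(λ) = (λ + 5)·(λ^2 - 4λ - 21).
The quadratic factors as (λ + 3)·(λ - 7).
Eigenvalues: -5, -3, 7.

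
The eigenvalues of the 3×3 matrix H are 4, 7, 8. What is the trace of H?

trace(H) is the sum of the eigenvalues: (4) + (7) + (8) = 19.

19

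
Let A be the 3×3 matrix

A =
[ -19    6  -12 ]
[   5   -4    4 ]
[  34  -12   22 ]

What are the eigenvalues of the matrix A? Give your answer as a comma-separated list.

-2, -1, 2

The characteristic polynomial is p(λ) = det(λI - A).
Expanding the 3×3 determinant: p(λ) = λ^3 + λ^2 - 4λ - 4.
Rational-root test: λ = -1 gives p(-1) = 0.
Dividing by (λ + 1) leaves λ^2 - 4.
The quadratic factors as (λ + 2)·(λ - 2).
Eigenvalues: -2, -1, 2.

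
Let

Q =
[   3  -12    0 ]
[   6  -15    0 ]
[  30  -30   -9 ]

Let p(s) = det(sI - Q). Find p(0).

243

p(0) = det(0·I − Q) = det(−Q) = (−1)^3·det(Q).
det(Q) = -243, so p(0) = 243.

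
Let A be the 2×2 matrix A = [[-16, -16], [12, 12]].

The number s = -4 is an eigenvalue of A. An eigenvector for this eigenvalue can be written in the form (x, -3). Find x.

We need (A + 4I)v = 0.
A + 4I = [[-12, -16], [12, 16]].
Row 1: (-12)·x + (-16)·-3 = 0
Row 2: (12)·x + (16)·-3 = 0
Solving gives x = 4.
Check: A·(4, -3) = (-16, 12) = -4·(4, -3).

4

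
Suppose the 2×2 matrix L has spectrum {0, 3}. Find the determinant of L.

det(L) is the product of the eigenvalues: (0) · (3) = 0.

0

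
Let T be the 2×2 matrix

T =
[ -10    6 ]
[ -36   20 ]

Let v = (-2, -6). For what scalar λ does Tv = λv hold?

Compute Tv: T·(-2, -6) = (-16, -48).
Since Tv = λv, compare component 1: -16 = λ·-2, so λ = 8.

8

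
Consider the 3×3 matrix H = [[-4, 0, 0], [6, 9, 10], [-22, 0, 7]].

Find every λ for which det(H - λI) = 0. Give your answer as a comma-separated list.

The characteristic polynomial is p(r) = det(rI - H).
Cofactor expansion gives p(r) = r^3 - 12r^2 - r + 252.
Since p(7) = 0, r = 7 is a root.
Factor out (r - 7): p(r) = (r - 7)·(r^2 - 5r - 36).
The quadratic factors as (r + 4)·(r - 9).
Eigenvalues: -4, 7, 9.

-4, 7, 9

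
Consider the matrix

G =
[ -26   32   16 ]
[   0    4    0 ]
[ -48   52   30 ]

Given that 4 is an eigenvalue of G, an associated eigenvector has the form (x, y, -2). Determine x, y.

0, 1

We need (G - 4I)v = 0.
G - 4I = [[-30, 32, 16], [0, 0, 0], [-48, 52, 26]].
Row 1: (-30)·x + (32)·y + (16)·-2 = 0
Row 2: (0)·x + (0)·y + (0)·-2 = 0
Row 3: (-48)·x + (52)·y + (26)·-2 = 0
Solving gives x = 0, y = 1.
Check: G·(0, 1, -2) = (0, 4, -8) = 4·(0, 1, -2).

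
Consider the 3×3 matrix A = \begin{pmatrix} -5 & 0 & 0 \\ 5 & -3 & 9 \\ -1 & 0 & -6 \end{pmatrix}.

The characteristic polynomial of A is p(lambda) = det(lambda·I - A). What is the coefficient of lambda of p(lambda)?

63

p(lambda) = lambda^3 + 14·lambda^2 + 63·lambda + 90.
The coefficient of lambda is 63.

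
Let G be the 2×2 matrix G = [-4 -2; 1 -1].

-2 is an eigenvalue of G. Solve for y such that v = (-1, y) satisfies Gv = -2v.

We need (G + 2I)v = 0.
G + 2I = [[-2, -2], [1, 1]].
Row 1: (-2)·-1 + (-2)·y = 0
Row 2: (1)·-1 + (1)·y = 0
Solving gives y = 1.
Check: G·(-1, 1) = (2, -2) = -2·(-1, 1).

1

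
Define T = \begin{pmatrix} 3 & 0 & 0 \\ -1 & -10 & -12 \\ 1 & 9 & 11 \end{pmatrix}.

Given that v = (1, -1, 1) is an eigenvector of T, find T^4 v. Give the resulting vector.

First find the eigenvalue: Tv = (3, -3, 3) = 3·(1, -1, 1), so λ = 3.
Then T^4 v = λ^4·v = 3^4·(1, -1, 1) = 81·(1, -1, 1) = (81, -81, 81).

(81, -81, 81)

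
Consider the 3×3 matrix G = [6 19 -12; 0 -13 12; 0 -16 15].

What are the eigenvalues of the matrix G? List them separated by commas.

-1, 3, 6

The characteristic polynomial is p(t) = det(tI - G).
Expanding along the first row, p(t) = t^3 - 8t^2 + 9t + 18.
Rational-root test: t = 3 gives p(3) = 0.
Factor out (t - 3): p(t) = (t - 3)·(t^2 - 5t - 6).
The quadratic factors as (t + 1)·(t - 6).
Eigenvalues: -1, 3, 6.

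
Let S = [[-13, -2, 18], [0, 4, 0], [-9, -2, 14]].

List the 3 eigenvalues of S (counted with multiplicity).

-4, 4, 5

Set up det(μI - S) = 0.
Expanding the 3×3 determinant: p(μ) = μ^3 - 5μ^2 - 16μ + 80.
Rational-root test: μ = -4 gives p(-4) = 0.
Dividing by (μ + 4) leaves μ^2 - 9μ + 20.
The quadratic factors as (μ - 4)·(μ - 5).
Eigenvalues: -4, 4, 5.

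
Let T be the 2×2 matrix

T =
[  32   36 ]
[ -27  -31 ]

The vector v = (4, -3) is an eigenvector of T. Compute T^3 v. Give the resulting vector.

First find the eigenvalue: Tv = (20, -15) = 5·(4, -3), so λ = 5.
Then T^3 v = λ^3·v = 5^3·(4, -3) = 125·(4, -3) = (500, -375).

(500, -375)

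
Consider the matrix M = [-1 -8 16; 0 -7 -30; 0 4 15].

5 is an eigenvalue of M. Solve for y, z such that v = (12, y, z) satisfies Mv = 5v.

We need (M - 5I)v = 0.
M - 5I = [[-6, -8, 16], [0, -12, -30], [0, 4, 10]].
Row 1: (-6)·12 + (-8)·y + (16)·z = 0
Row 2: (0)·12 + (-12)·y + (-30)·z = 0
Row 3: (0)·12 + (4)·y + (10)·z = 0
Solving gives y = -5, z = 2.
Check: M·(12, -5, 2) = (60, -25, 10) = 5·(12, -5, 2).

-5, 2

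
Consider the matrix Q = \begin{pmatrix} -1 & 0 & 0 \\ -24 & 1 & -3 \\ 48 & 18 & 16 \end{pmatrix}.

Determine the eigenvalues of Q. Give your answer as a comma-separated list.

-1, 7, 10

Set up det(λI - Q) = 0.
Expanding the 3×3 determinant: p(λ) = λ^3 - 16λ^2 + 53λ + 70.
Since p(-1) = 0, λ = -1 is a root.
Dividing by (λ + 1) leaves λ^2 - 17λ + 70.
The quadratic factors as (λ - 7)·(λ - 10).
Eigenvalues: -1, 7, 10.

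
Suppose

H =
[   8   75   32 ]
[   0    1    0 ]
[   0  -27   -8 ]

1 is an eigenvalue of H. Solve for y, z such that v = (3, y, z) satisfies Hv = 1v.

We need (H - 1I)v = 0.
H - 1I = [[7, 75, 32], [0, 0, 0], [0, -27, -9]].
Row 1: (7)·3 + (75)·y + (32)·z = 0
Row 2: (0)·3 + (0)·y + (0)·z = 0
Row 3: (0)·3 + (-27)·y + (-9)·z = 0
Solving gives y = 1, z = -3.
Check: H·(3, 1, -3) = (3, 1, -3) = 1·(3, 1, -3).

1, -3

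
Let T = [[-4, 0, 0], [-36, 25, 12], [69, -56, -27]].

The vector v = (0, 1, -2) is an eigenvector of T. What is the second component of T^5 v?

1

First find the eigenvalue: Tv = (0, 1, -2) = 1·(0, 1, -2), so λ = 1.
Then T^5 v = λ^5·v = 1^5·(0, 1, -2) = 1·(0, 1, -2) = (0, 1, -2).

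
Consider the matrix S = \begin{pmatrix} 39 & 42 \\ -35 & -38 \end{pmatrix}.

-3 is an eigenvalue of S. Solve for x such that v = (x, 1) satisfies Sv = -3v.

We need (S + 3I)v = 0.
S + 3I = [[42, 42], [-35, -35]].
Row 1: (42)·x + (42)·1 = 0
Row 2: (-35)·x + (-35)·1 = 0
Solving gives x = -1.
Check: S·(-1, 1) = (3, -3) = -3·(-1, 1).

-1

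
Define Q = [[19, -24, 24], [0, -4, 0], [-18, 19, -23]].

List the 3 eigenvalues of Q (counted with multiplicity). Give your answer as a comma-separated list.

-5, -4, 1

The characteristic polynomial is p(μ) = det(μI - Q).
Cofactor expansion gives p(μ) = μ^3 + 8μ^2 + 11μ - 20.
Rational-root test: μ = -4 gives p(-4) = 0.
Dividing by (μ + 4) leaves μ^2 + 4μ - 5.
The quadratic factors as (μ + 5)·(μ - 1).
Eigenvalues: -5, -4, 1.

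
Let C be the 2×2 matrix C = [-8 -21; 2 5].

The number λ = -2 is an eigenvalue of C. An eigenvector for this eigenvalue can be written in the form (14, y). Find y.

-4

We need (C + 2I)v = 0.
C + 2I = [[-6, -21], [2, 7]].
Row 1: (-6)·14 + (-21)·y = 0
Row 2: (2)·14 + (7)·y = 0
Solving gives y = -4.
Check: C·(14, -4) = (-28, 8) = -2·(14, -4).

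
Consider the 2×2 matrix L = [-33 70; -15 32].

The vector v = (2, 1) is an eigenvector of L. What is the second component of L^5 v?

32

First find the eigenvalue: Lv = (4, 2) = 2·(2, 1), so λ = 2.
Then L^5 v = λ^5·v = 2^5·(2, 1) = 32·(2, 1) = (64, 32).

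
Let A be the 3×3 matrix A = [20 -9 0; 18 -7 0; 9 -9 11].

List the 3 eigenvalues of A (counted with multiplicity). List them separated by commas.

The characteristic polynomial is p(λ) = det(λI - A).
Cofactor expansion gives p(λ) = λ^3 - 24λ^2 + 165λ - 242.
Since p(2) = 0, λ = 2 is a root.
Factor out (λ - 2): p(λ) = (λ - 2)·(λ^2 - 22λ + 121).
The quadratic factor is (λ - 11)^2.
Eigenvalues: 2, 11, 11.

2, 11, 11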